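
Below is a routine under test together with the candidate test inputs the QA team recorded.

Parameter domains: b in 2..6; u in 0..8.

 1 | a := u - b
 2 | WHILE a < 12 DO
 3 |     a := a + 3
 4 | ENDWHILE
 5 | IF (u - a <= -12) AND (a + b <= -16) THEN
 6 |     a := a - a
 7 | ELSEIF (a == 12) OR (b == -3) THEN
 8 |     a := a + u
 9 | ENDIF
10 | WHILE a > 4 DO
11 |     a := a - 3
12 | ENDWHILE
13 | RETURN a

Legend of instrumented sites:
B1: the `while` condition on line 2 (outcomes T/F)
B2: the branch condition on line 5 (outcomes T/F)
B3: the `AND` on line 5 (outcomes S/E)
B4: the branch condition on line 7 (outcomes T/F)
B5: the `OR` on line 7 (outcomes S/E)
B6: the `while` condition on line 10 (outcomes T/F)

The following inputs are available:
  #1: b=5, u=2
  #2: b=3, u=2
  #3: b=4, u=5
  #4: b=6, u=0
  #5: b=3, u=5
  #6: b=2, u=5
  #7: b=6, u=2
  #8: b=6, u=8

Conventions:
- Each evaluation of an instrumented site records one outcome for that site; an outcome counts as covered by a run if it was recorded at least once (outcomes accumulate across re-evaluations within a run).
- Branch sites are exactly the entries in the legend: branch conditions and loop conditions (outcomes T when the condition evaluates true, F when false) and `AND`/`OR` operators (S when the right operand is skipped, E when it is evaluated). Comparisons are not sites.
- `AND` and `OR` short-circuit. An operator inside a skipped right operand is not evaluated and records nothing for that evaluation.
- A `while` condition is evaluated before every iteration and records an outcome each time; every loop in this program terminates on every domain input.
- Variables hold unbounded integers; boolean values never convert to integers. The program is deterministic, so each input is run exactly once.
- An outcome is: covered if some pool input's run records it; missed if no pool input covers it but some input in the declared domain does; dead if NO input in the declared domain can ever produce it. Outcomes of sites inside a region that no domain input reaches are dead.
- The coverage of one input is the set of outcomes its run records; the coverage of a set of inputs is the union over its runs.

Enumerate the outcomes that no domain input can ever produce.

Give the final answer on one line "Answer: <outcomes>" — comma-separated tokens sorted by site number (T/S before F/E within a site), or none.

running all 45 domain inputs and tallying outcomes:
  B2=T: unreachable across the whole domain -> dead
  reachable outcomes have witnesses, e.g. B1=T (e.g. b=2, u=0), B1=F (e.g. b=2, u=0), B2=F (e.g. b=2, u=0), B3=S (e.g. b=2, u=2)

Answer: B2=T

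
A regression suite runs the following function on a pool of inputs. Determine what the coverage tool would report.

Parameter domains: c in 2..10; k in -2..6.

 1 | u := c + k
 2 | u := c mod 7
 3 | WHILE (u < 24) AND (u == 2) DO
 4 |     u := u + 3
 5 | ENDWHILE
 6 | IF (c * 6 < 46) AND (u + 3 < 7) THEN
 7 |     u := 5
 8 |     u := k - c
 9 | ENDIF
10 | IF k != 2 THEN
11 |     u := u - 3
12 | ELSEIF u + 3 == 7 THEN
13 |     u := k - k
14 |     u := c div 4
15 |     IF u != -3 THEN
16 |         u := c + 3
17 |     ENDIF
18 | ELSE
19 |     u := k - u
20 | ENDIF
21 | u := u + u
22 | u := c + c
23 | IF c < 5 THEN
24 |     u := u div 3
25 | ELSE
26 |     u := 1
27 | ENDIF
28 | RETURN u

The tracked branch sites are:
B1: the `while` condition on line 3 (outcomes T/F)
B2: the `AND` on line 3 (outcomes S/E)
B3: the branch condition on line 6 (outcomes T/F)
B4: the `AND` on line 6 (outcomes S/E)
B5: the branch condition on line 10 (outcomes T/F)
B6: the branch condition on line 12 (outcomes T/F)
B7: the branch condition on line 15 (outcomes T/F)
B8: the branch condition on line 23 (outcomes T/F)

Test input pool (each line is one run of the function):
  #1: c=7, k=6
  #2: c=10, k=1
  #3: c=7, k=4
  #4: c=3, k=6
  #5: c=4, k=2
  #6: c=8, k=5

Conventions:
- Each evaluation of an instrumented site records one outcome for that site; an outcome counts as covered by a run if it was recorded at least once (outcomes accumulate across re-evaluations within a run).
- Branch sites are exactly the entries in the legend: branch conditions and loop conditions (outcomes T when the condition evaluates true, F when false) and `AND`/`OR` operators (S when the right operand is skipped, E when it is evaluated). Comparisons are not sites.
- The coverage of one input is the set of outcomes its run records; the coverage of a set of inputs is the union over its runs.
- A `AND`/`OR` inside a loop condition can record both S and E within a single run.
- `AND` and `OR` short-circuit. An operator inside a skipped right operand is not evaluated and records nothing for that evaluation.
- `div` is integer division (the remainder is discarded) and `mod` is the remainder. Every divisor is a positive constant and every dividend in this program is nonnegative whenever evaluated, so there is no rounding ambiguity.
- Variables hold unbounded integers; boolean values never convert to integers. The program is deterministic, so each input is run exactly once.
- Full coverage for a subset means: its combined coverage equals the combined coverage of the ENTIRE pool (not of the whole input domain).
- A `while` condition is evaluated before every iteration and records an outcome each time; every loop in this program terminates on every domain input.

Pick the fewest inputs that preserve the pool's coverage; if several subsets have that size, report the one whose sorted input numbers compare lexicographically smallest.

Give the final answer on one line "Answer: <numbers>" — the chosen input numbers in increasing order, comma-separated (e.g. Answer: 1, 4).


input #1, c=7, k=6: events B2->E, B1->F, B4->E, B3->T, B5->T, B8->F; outcomes B1=F, B2=E, B3=T, B4=E, B5=T, B8=F
input #2, c=10, k=1: events B2->E, B1->F, B4->S, B3->F, B5->T, B8->F; outcomes B1=F, B2=E, B3=F, B4=S, B5=T, B8=F
input #3, c=7, k=4: events B2->E, B1->F, B4->E, B3->T, B5->T, B8->F; outcomes B1=F, B2=E, B3=T, B4=E, B5=T, B8=F
input #4, c=3, k=6: events B2->E, B1->F, B4->E, B3->T, B5->T, B8->T; outcomes B1=F, B2=E, B3=T, B4=E, B5=T, B8=T
input #5, c=4, k=2: events B2->E, B1->F, B4->E, B3->F, B5->F, B6->T, B7->T, B8->T; outcomes B1=F, B2=E, B3=F, B4=E, B5=F, B6=T, B7=T, B8=T
input #6, c=8, k=5: events B2->E, B1->F, B4->S, B3->F, B5->T, B8->F; outcomes B1=F, B2=E, B3=F, B4=S, B5=T, B8=F
pool-wide coverage (12 outcomes): B1=F, B2=E, B3=T, B3=F, B4=S, B4=E, B5=T, B5=F, B6=T, B7=T, B8=T, B8=F
no size-1 subset reaches all 12 outcomes (best union: 8/12)
no size-2 subset reaches all 12 outcomes (best union: 11/12)
at size 3, {1, 2, 5} reaches all 12 outcomes; every lexicographically earlier size-3 subset fails
Answer: 1, 2, 5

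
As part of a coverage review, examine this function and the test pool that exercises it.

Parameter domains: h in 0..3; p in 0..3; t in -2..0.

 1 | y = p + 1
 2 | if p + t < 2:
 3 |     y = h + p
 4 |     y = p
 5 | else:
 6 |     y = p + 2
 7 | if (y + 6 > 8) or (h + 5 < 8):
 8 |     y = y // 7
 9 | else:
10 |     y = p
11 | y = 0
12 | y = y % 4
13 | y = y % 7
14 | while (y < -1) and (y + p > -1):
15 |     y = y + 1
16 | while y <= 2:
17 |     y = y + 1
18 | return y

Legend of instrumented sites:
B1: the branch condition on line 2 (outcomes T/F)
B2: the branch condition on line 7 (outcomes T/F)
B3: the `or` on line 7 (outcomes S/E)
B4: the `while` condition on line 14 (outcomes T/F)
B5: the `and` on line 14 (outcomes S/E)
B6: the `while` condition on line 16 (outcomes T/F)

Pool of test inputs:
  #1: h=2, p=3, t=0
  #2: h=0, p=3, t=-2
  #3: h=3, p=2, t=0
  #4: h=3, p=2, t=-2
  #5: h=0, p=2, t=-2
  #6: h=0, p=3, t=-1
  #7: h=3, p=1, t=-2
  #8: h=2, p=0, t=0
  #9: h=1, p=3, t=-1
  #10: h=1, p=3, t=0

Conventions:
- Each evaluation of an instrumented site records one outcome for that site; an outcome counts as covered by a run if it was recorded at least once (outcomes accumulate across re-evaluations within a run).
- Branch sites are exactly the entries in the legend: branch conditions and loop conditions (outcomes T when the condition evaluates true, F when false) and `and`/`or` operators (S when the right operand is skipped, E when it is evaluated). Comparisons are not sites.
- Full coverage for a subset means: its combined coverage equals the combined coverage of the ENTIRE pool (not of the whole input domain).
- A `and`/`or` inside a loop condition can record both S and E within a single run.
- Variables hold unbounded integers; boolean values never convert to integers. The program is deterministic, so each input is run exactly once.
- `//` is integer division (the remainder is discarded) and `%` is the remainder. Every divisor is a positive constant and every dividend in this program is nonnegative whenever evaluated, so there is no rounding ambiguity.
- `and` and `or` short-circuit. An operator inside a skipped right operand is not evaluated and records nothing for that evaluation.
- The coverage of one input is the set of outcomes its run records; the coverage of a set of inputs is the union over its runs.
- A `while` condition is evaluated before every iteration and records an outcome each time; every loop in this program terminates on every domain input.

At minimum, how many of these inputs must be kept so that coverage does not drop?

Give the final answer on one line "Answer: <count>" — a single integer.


#1 (h=2, p=3, t=0) -> covered: B1=F, B2=T, B3=S, B4=F, B5=S, B6=T, B6=F
#2 (h=0, p=3, t=-2) -> covered: B1=T, B2=T, B3=S, B4=F, B5=S, B6=T, B6=F
#3 (h=3, p=2, t=0) -> covered: B1=F, B2=T, B3=S, B4=F, B5=S, B6=T, B6=F
#4 (h=3, p=2, t=-2) -> covered: B1=T, B2=F, B3=E, B4=F, B5=S, B6=T, B6=F
#5 (h=0, p=2, t=-2) -> covered: B1=T, B2=T, B3=E, B4=F, B5=S, B6=T, B6=F
#6 (h=0, p=3, t=-1) -> covered: B1=F, B2=T, B3=S, B4=F, B5=S, B6=T, B6=F
#7 (h=3, p=1, t=-2) -> covered: B1=T, B2=F, B3=E, B4=F, B5=S, B6=T, B6=F
#8 (h=2, p=0, t=0) -> covered: B1=T, B2=T, B3=E, B4=F, B5=S, B6=T, B6=F
#9 (h=1, p=3, t=-1) -> covered: B1=F, B2=T, B3=S, B4=F, B5=S, B6=T, B6=F
#10 (h=1, p=3, t=0) -> covered: B1=F, B2=T, B3=S, B4=F, B5=S, B6=T, B6=F
together the pool reaches 10 outcomes: B1=T, B1=F, B2=T, B2=F, B3=S, B3=E, B4=F, B5=S, B6=T, B6=F
every size-1 subset falls short of the 10 outcomes (best: 7/10)
the canonical winner is {1, 4}: size 2, full 10-outcome coverage, earliest index list among size-2 covers
Answer: 2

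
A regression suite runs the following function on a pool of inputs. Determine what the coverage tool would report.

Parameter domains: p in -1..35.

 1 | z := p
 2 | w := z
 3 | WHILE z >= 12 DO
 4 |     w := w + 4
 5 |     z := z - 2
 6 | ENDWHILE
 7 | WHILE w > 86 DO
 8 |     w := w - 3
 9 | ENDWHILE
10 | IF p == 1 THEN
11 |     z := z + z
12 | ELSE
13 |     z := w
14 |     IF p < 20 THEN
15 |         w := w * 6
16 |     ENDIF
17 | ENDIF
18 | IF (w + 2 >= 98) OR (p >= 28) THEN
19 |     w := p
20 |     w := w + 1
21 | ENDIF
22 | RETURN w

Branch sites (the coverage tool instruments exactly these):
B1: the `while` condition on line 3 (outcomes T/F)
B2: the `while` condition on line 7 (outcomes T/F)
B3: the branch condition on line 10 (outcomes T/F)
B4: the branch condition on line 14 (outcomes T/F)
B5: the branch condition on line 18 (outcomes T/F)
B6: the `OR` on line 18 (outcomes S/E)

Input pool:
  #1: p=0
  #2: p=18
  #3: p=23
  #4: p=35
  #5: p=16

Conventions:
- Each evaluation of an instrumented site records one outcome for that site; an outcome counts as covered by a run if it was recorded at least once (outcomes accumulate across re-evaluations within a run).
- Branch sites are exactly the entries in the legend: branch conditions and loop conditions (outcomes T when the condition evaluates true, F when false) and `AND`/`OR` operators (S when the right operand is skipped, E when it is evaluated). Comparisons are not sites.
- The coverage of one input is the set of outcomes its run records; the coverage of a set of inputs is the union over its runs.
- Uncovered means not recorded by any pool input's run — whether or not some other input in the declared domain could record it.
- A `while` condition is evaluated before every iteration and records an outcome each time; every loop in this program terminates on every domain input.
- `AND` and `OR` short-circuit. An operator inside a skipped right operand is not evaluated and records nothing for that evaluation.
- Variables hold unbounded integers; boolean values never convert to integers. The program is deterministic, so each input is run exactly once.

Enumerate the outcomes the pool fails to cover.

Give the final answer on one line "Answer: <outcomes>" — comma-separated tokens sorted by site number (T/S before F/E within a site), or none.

input #1, p=0: events B1->F, B2->F, B3->F, B4->T, B6->E, B5->F; outcomes B1=F, B2=F, B3=F, B4=T, B5=F, B6=E
input #2, p=18: events B1->T, B1->T, B1->T, B1->T, B1->F, B2->F, B3->F, B4->T, B6->S, B5->T; outcomes B1=T, B1=F, B2=F, B3=F, B4=T, B5=T, B6=S
input #3, p=23: events B1->T, B1->T, B1->T, B1->T, B1->T, B1->T, B1->F, B2->F, B3->F, B4->F, B6->E, B5->F; outcomes B1=T, B1=F, B2=F, B3=F, B4=F, B5=F, B6=E
input #4, p=35: events B1->T, B1->T, B1->T, B1->T, B1->T, B1->T, B1->T, B1->T, B1->T, B1->T, B1->T, B1->T, B1->F, B2->F, ...; outcomes B1=T, B1=F, B2=F, B3=F, B4=F, B5=T, B6=E
input #5, p=16: events B1->T, B1->T, B1->T, B1->F, B2->F, B3->F, B4->T, B6->S, B5->T; outcomes B1=T, B1=F, B2=F, B3=F, B4=T, B5=T, B6=S
union over the pool: B1=T, B1=F, B2=F, B3=F, B4=T, B4=F, B5=T, B5=F, B6=S, B6=E
uncovered (2 of 12): B2=T, B3=T

Answer: B2=T, B3=T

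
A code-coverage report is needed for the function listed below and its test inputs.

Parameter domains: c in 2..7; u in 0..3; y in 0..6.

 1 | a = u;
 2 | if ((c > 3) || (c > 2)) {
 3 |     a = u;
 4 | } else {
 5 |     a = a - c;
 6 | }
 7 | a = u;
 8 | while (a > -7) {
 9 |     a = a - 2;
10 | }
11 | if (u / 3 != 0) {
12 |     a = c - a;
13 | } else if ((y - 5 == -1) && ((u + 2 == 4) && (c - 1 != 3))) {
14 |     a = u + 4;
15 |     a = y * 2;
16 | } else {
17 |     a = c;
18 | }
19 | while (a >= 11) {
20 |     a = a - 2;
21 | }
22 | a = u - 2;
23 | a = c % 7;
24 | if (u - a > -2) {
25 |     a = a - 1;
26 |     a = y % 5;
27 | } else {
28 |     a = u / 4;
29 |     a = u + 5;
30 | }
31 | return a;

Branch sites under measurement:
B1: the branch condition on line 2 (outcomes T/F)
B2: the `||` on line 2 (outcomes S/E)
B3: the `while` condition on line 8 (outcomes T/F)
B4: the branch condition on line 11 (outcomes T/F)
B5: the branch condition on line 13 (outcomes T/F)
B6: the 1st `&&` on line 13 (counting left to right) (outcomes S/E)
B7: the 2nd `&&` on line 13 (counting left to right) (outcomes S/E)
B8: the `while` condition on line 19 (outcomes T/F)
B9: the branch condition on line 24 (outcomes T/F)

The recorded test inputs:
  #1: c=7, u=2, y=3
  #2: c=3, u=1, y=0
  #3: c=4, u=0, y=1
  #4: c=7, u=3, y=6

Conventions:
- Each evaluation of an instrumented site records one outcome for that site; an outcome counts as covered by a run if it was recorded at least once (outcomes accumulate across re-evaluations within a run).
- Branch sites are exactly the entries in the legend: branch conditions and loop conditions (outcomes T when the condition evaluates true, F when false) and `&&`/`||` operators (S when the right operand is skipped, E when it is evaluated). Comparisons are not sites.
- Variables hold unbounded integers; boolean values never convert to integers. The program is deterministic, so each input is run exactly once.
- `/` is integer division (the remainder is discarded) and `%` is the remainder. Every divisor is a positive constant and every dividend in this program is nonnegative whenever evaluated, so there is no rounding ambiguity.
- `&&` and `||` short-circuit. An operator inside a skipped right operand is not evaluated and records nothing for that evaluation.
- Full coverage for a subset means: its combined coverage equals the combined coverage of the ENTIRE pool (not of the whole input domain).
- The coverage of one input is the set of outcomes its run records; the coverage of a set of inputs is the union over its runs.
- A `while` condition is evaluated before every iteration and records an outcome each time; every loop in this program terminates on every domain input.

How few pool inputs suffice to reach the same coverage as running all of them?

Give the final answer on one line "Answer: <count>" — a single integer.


test 1 (c=7, u=2, y=3) fires B2->S, B1->T, B3->T, B3->T, B3->T, B3->T, B3->T, B3->F, B4->F, B6->S, B5->F, B8->F, B9->T; hits B1=T, B2=S, B3=T, B3=F, B4=F, B5=F, B6=S, B8=F, B9=T
test 2 (c=3, u=1, y=0) fires B2->E, B1->T, B3->T, B3->T, B3->T, B3->T, B3->F, B4->F, B6->S, B5->F, B8->F, B9->F; hits B1=T, B2=E, B3=T, B3=F, B4=F, B5=F, B6=S, B8=F, B9=F
test 3 (c=4, u=0, y=1) fires B2->S, B1->T, B3->T, B3->T, B3->T, B3->T, B3->F, B4->F, B6->S, B5->F, B8->F, B9->F; hits B1=T, B2=S, B3=T, B3=F, B4=F, B5=F, B6=S, B8=F, B9=F
test 4 (c=7, u=3, y=6) fires B2->S, B1->T, B3->T, B3->T, B3->T, B3->T, B3->T, B3->F, B4->T, B8->T, B8->T, B8->F, B9->T; hits B1=T, B2=S, B3=T, B3=F, B4=T, B8=T, B8=F, B9=T
the full pool covers 13 outcomes: B1=T, B2=S, B2=E, B3=T, B3=F, B4=T, B4=F, B5=F, B6=S, B8=T, B8=F, B9=T, B9=F
no size-1 subset reaches all 13 outcomes (best union: 9/13)
size 2: inputs {2, 4} cover all 13 outcomes, and no lexicographically smaller subset of this size does
Answer: 2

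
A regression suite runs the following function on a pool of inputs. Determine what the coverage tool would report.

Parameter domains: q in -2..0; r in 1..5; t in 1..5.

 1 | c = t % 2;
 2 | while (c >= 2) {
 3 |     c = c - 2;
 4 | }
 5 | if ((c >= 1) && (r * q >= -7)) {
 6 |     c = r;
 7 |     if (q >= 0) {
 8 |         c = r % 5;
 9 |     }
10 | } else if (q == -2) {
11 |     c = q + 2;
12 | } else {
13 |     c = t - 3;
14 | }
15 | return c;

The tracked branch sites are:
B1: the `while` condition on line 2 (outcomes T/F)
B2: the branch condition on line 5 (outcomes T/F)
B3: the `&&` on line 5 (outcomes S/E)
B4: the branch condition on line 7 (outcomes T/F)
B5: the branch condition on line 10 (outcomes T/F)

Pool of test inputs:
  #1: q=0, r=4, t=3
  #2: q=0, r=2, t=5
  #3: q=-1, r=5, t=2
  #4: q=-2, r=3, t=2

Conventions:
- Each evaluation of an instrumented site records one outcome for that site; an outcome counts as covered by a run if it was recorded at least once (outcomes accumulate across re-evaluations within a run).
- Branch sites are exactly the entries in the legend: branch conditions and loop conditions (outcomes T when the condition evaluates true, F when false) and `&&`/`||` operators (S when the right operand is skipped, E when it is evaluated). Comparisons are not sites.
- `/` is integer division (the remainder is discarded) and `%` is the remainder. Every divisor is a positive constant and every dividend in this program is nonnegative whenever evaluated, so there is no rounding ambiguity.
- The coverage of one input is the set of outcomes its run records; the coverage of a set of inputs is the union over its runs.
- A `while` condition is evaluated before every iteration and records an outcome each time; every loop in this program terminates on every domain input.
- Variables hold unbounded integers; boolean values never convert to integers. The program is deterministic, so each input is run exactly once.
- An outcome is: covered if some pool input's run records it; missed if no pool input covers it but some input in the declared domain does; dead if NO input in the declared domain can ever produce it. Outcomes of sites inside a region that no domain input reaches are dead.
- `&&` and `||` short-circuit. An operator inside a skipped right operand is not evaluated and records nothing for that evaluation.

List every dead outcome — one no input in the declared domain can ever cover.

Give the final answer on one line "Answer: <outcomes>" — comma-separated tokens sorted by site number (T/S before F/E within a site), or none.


running all 75 domain inputs and tallying outcomes:
  B1=T: never recorded by any domain input -> dead
  reachable outcomes have witnesses, e.g. B1=F (e.g. q=-2, r=1, t=1), B2=T (e.g. q=-2, r=1, t=1), B2=F (e.g. q=-2, r=1, t=2), B3=S (e.g. q=-2, r=1, t=2)
Answer: B1=T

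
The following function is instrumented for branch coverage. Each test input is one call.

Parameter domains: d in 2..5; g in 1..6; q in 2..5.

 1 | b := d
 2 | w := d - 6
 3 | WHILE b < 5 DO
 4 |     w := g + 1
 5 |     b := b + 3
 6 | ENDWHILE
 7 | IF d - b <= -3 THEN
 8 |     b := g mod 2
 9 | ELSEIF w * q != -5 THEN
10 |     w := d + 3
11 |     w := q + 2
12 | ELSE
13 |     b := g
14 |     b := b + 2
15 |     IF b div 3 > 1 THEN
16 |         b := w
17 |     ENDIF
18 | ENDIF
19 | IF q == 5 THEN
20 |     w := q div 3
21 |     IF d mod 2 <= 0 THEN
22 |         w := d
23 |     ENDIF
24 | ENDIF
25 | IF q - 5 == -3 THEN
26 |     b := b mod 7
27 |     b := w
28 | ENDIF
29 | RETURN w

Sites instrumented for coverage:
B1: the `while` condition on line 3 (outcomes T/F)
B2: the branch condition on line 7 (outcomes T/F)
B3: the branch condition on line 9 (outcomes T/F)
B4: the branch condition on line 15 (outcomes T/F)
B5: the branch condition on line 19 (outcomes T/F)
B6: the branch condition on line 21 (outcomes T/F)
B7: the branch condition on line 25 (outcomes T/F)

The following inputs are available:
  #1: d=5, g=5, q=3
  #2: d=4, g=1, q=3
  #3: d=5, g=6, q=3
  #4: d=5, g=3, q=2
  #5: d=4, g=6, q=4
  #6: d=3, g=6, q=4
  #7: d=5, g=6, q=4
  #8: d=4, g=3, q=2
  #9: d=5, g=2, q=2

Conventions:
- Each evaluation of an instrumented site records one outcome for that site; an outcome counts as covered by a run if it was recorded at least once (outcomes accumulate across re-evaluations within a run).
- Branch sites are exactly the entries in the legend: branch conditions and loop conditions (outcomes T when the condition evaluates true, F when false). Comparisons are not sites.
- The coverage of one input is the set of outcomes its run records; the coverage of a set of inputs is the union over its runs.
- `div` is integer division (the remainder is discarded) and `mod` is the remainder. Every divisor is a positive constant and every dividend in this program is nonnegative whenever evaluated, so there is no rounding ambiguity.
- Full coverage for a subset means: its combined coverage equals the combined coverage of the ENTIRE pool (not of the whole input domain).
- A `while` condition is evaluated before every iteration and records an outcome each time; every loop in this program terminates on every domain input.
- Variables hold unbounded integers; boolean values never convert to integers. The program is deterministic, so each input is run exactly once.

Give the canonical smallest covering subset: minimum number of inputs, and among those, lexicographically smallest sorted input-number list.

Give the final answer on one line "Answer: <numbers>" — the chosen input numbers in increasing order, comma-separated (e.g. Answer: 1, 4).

input #1 (d=5, g=5, q=3): covers B1=F, B2=F, B3=T, B5=F, B7=F
input #2 (d=4, g=1, q=3): covers B1=T, B1=F, B2=T, B5=F, B7=F
input #3 (d=5, g=6, q=3): covers B1=F, B2=F, B3=T, B5=F, B7=F
input #4 (d=5, g=3, q=2): covers B1=F, B2=F, B3=T, B5=F, B7=T
input #5 (d=4, g=6, q=4): covers B1=T, B1=F, B2=T, B5=F, B7=F
input #6 (d=3, g=6, q=4): covers B1=T, B1=F, B2=T, B5=F, B7=F
input #7 (d=5, g=6, q=4): covers B1=F, B2=F, B3=T, B5=F, B7=F
input #8 (d=4, g=3, q=2): covers B1=T, B1=F, B2=T, B5=F, B7=T
input #9 (d=5, g=2, q=2): covers B1=F, B2=F, B3=T, B5=F, B7=T
pool-wide coverage (8 outcomes): B1=T, B1=F, B2=T, B2=F, B3=T, B5=F, B7=T, B7=F
checked all size-1 subsets: none covers 8 outcomes (max 5/8)
the canonical winner is {1, 8}: size 2, full 8-outcome coverage, earliest index list among size-2 covers

Answer: 1, 8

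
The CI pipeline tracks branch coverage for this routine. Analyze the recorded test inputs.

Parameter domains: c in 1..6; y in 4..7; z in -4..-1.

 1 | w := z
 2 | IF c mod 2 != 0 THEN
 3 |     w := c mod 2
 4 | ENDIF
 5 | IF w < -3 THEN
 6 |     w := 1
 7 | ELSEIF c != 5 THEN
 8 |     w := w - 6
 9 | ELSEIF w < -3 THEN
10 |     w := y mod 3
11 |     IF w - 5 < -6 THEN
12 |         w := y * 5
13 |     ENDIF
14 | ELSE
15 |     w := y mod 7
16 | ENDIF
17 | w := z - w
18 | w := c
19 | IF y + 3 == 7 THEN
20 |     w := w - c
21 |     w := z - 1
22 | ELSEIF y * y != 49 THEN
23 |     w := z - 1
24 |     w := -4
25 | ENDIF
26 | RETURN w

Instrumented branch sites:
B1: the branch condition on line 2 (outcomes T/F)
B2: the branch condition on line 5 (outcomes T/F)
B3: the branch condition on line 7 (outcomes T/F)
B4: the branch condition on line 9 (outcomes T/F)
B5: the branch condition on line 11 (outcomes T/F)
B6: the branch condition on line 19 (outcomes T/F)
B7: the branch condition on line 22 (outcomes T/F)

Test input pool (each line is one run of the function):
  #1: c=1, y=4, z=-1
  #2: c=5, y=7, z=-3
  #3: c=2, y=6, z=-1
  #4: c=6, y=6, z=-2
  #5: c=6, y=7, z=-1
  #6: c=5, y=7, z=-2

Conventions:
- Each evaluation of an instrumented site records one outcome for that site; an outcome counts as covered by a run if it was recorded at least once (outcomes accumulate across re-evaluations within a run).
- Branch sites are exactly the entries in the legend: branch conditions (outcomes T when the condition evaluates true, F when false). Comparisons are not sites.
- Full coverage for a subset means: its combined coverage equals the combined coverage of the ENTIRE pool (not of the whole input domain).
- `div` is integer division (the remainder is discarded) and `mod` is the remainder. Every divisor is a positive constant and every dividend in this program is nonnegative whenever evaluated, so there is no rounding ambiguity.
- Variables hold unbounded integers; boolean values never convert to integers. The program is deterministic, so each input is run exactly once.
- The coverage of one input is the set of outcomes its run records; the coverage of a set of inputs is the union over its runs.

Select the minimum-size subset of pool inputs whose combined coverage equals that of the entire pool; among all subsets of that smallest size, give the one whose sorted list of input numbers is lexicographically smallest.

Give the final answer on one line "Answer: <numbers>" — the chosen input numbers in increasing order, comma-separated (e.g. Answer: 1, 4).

test 1 (c=1, y=4, z=-1) fires B1->T, B2->F, B3->T, B6->T; hits B1=T, B2=F, B3=T, B6=T
test 2 (c=5, y=7, z=-3) fires B1->T, B2->F, B3->F, B4->F, B6->F, B7->F; hits B1=T, B2=F, B3=F, B4=F, B6=F, B7=F
test 3 (c=2, y=6, z=-1) fires B1->F, B2->F, B3->T, B6->F, B7->T; hits B1=F, B2=F, B3=T, B6=F, B7=T
test 4 (c=6, y=6, z=-2) fires B1->F, B2->F, B3->T, B6->F, B7->T; hits B1=F, B2=F, B3=T, B6=F, B7=T
test 5 (c=6, y=7, z=-1) fires B1->F, B2->F, B3->T, B6->F, B7->F; hits B1=F, B2=F, B3=T, B6=F, B7=F
test 6 (c=5, y=7, z=-2) fires B1->T, B2->F, B3->F, B4->F, B6->F, B7->F; hits B1=T, B2=F, B3=F, B4=F, B6=F, B7=F
together the pool reaches 10 outcomes: B1=T, B1=F, B2=F, B3=T, B3=F, B4=F, B6=T, B6=F, B7=T, B7=F
no size-1 subset reaches all 10 outcomes (best union: 6/10)
no size-2 subset reaches all 10 outcomes (best union: 9/10)
the canonical winner is {1, 2, 3}: size 3, full 10-outcome coverage, earliest index list among size-3 covers

Answer: 1, 2, 3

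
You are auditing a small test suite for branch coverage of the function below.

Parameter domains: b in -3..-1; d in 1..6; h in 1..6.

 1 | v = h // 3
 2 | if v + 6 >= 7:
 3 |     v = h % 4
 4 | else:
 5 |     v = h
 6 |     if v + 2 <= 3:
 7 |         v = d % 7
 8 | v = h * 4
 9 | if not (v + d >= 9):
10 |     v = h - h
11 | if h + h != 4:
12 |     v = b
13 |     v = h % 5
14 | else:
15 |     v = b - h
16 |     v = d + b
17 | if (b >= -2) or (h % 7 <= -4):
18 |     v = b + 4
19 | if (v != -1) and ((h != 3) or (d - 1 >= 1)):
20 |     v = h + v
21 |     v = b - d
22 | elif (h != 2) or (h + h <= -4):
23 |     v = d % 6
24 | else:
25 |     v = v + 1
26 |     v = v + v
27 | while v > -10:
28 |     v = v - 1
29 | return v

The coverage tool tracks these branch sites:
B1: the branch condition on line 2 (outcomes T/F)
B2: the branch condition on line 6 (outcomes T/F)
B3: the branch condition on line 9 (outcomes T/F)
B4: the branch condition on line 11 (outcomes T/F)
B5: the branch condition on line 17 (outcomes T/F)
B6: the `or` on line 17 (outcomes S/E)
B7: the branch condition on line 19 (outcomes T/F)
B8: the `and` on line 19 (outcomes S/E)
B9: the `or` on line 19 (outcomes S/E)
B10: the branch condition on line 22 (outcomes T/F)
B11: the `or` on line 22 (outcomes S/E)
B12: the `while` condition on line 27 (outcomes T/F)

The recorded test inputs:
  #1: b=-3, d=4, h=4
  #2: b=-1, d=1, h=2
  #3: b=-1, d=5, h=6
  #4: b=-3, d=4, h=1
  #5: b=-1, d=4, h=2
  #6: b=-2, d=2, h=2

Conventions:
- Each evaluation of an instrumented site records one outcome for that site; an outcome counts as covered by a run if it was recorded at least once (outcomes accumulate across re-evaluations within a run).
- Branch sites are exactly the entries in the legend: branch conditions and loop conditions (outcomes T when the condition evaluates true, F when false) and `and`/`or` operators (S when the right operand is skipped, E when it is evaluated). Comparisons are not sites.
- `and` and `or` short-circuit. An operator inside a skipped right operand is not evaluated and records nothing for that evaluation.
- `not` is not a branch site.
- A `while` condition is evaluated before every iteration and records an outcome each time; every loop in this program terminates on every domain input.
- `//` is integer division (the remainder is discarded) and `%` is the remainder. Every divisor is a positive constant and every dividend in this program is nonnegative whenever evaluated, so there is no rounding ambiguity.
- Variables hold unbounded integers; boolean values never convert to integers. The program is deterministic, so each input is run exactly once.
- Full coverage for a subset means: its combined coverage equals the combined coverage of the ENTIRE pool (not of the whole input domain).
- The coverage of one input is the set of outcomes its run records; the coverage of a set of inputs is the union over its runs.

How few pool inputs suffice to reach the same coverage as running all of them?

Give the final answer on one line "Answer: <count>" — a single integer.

#1 (b=-3, d=4, h=4) -> B1->T, B3->F, B4->T, B6->E, B5->F, B8->E, B9->S, B7->T, B12->T, B12->T, B12->T, B12->F; covered: B1=T, B3=F, B4=T, B5=F, B6=E, B7=T, B8=E, B9=S, B12=T, B12=F
#2 (b=-1, d=1, h=2) -> B1->F, B2->F, B3->F, B4->F, B6->S, B5->T, B8->E, B9->S, B7->T, B12->T, B12->T, B12->T, B12->T, B12->T, ...; covered: B1=F, B2=F, B3=F, B4=F, B5=T, B6=S, B7=T, B8=E, B9=S, B12=T, B12=F
#3 (b=-1, d=5, h=6) -> B1->T, B3->F, B4->T, B6->S, B5->T, B8->E, B9->S, B7->T, B12->T, B12->T, B12->T, B12->T, B12->F; covered: B1=T, B3=F, B4=T, B5=T, B6=S, B7=T, B8=E, B9=S, B12=T, B12=F
#4 (b=-3, d=4, h=1) -> B1->F, B2->T, B3->T, B4->T, B6->E, B5->F, B8->E, B9->S, B7->T, B12->T, B12->T, B12->T, B12->F; covered: B1=F, B2=T, B3=T, B4=T, B5=F, B6=E, B7=T, B8=E, B9=S, B12=T, B12=F
#5 (b=-1, d=4, h=2) -> B1->F, B2->F, B3->F, B4->F, B6->S, B5->T, B8->E, B9->S, B7->T, B12->T, B12->T, B12->T, B12->T, B12->T, ...; covered: B1=F, B2=F, B3=F, B4=F, B5=T, B6=S, B7=T, B8=E, B9=S, B12=T, B12=F
#6 (b=-2, d=2, h=2) -> B1->F, B2->F, B3->F, B4->F, B6->S, B5->T, B8->E, B9->S, B7->T, B12->T, B12->T, B12->T, B12->T, B12->T, ...; covered: B1=F, B2=F, B3=F, B4=F, B5=T, B6=S, B7=T, B8=E, B9=S, B12=T, B12=F
the full pool covers 17 outcomes: B1=T, B1=F, B2=T, B2=F, B3=T, B3=F, B4=T, B4=F, B5=T, B5=F, B6=S, B6=E, B7=T, B8=E, B9=S, B12=T, B12=F
every size-1 subset falls short of the 17 outcomes (best: 11/17)
every size-2 subset falls short of the 17 outcomes (best: 16/17)
inputs {1, 2, 4} (size 3) cover everything; no size-3 subset with a lexicographically smaller index list covers all 17

Answer: 3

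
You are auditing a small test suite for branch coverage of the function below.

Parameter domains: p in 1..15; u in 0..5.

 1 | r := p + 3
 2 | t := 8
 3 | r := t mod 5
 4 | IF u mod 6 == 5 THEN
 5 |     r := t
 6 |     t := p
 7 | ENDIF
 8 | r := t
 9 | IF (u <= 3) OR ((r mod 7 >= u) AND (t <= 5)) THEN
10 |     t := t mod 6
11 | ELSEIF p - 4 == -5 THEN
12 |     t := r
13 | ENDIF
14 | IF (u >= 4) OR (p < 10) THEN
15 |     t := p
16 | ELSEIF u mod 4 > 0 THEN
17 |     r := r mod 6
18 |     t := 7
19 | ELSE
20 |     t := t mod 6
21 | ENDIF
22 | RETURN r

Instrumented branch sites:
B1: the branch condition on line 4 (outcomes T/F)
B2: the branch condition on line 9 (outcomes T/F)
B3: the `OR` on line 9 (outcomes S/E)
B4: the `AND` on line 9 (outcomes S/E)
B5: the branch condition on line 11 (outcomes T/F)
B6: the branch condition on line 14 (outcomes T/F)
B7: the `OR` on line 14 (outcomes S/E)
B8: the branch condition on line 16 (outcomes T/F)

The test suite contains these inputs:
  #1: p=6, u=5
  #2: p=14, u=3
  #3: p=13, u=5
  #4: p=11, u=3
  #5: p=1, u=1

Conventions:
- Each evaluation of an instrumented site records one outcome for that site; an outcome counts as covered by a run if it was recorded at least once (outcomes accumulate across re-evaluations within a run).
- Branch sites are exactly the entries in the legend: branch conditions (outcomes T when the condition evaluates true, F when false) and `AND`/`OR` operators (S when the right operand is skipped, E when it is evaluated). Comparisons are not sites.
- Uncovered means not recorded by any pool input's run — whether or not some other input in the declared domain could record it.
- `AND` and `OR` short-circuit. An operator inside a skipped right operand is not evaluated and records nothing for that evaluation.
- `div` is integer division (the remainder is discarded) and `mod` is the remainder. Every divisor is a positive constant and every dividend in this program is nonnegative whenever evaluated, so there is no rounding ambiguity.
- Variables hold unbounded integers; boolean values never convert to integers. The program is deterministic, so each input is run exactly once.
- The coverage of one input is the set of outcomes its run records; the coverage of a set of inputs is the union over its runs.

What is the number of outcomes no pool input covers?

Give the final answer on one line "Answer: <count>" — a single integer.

run #1 (p=6, u=5) runs B1->T, B3->E, B4->E, B2->F, B5->F, B7->S, B6->T; records B1=T, B2=F, B3=E, B4=E, B5=F, B6=T, B7=S
run #2 (p=14, u=3) runs B1->F, B3->S, B2->T, B7->E, B6->F, B8->T; records B1=F, B2=T, B3=S, B6=F, B7=E, B8=T
run #3 (p=13, u=5) runs B1->T, B3->E, B4->E, B2->F, B5->F, B7->S, B6->T; records B1=T, B2=F, B3=E, B4=E, B5=F, B6=T, B7=S
run #4 (p=11, u=3) runs B1->F, B3->S, B2->T, B7->E, B6->F, B8->T; records B1=F, B2=T, B3=S, B6=F, B7=E, B8=T
run #5 (p=1, u=1) runs B1->F, B3->S, B2->T, B7->E, B6->T; records B1=F, B2=T, B3=S, B6=T, B7=E
union over the pool: B1=T, B1=F, B2=T, B2=F, B3=S, B3=E, B4=E, B5=F, B6=T, B6=F, B7=S, B7=E, B8=T
uncovered (3 of 16): B4=S, B5=T, B8=F

Answer: 3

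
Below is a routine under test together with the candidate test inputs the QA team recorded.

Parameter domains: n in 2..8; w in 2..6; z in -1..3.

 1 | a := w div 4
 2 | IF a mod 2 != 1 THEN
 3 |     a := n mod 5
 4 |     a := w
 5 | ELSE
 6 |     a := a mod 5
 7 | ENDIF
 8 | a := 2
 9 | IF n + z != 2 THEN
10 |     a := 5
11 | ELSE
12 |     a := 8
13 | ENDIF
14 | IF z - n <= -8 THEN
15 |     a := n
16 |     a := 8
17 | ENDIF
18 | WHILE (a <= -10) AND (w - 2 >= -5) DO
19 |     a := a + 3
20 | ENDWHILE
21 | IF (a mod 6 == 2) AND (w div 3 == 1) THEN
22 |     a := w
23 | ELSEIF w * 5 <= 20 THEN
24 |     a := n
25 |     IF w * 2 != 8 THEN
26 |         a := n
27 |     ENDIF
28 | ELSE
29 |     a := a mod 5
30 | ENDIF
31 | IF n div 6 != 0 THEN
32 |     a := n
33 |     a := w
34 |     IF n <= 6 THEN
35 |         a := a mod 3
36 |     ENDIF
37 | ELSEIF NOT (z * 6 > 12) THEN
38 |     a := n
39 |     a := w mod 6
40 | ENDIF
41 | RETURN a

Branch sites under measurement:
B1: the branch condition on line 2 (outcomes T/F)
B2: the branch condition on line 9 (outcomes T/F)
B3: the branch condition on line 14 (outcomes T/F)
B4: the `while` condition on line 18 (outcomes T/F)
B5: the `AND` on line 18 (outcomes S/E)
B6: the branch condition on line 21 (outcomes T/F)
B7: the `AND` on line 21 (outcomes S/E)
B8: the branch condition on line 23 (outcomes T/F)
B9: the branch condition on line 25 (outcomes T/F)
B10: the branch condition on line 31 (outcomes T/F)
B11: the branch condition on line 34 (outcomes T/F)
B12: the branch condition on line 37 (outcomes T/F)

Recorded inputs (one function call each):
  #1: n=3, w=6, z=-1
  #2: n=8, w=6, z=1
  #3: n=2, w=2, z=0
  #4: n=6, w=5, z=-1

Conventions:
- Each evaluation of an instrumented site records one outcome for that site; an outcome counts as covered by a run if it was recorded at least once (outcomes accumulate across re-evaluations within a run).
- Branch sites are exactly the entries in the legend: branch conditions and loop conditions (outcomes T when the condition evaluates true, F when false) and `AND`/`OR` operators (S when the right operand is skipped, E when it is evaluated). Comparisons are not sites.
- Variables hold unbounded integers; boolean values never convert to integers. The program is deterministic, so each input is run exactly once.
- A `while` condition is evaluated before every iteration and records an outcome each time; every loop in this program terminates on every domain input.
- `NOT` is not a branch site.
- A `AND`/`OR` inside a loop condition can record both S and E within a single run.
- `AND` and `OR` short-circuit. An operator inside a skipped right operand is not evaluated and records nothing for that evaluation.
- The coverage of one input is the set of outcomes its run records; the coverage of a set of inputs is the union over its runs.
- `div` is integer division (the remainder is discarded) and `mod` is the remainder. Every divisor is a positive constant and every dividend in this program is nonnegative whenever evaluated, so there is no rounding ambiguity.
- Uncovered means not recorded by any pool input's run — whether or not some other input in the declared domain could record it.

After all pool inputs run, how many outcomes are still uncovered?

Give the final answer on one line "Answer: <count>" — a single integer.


#1 (n=3, w=6, z=-1) -> B1->F, B2->F, B3->F, B5->S, B4->F, B7->E, B6->F, B8->F, B10->F, B12->T; covered: B1=F, B2=F, B3=F, B4=F, B5=S, B6=F, B7=E, B8=F, B10=F, B12=T
#2 (n=8, w=6, z=1) -> B1->F, B2->T, B3->F, B5->S, B4->F, B7->S, B6->F, B8->F, B10->T, B11->F; covered: B1=F, B2=T, B3=F, B4=F, B5=S, B6=F, B7=S, B8=F, B10=T, B11=F
#3 (n=2, w=2, z=0) -> B1->T, B2->F, B3->F, B5->S, B4->F, B7->E, B6->F, B8->T, B9->T, B10->F, B12->T; covered: B1=T, B2=F, B3=F, B4=F, B5=S, B6=F, B7=E, B8=T, B9=T, B10=F, B12=T
#4 (n=6, w=5, z=-1) -> B1->F, B2->T, B3->F, B5->S, B4->F, B7->S, B6->F, B8->F, B10->T, B11->T; covered: B1=F, B2=T, B3=F, B4=F, B5=S, B6=F, B7=S, B8=F, B10=T, B11=T
union over the pool: B1=T, B1=F, B2=T, B2=F, B3=F, B4=F, B5=S, B6=F, B7=S, B7=E, B8=T, B8=F, B9=T, B10=T, B10=F, B11=T, B11=F, B12=T
uncovered (6 of 24): B3=T, B4=T, B5=E, B6=T, B9=F, B12=F
Answer: 6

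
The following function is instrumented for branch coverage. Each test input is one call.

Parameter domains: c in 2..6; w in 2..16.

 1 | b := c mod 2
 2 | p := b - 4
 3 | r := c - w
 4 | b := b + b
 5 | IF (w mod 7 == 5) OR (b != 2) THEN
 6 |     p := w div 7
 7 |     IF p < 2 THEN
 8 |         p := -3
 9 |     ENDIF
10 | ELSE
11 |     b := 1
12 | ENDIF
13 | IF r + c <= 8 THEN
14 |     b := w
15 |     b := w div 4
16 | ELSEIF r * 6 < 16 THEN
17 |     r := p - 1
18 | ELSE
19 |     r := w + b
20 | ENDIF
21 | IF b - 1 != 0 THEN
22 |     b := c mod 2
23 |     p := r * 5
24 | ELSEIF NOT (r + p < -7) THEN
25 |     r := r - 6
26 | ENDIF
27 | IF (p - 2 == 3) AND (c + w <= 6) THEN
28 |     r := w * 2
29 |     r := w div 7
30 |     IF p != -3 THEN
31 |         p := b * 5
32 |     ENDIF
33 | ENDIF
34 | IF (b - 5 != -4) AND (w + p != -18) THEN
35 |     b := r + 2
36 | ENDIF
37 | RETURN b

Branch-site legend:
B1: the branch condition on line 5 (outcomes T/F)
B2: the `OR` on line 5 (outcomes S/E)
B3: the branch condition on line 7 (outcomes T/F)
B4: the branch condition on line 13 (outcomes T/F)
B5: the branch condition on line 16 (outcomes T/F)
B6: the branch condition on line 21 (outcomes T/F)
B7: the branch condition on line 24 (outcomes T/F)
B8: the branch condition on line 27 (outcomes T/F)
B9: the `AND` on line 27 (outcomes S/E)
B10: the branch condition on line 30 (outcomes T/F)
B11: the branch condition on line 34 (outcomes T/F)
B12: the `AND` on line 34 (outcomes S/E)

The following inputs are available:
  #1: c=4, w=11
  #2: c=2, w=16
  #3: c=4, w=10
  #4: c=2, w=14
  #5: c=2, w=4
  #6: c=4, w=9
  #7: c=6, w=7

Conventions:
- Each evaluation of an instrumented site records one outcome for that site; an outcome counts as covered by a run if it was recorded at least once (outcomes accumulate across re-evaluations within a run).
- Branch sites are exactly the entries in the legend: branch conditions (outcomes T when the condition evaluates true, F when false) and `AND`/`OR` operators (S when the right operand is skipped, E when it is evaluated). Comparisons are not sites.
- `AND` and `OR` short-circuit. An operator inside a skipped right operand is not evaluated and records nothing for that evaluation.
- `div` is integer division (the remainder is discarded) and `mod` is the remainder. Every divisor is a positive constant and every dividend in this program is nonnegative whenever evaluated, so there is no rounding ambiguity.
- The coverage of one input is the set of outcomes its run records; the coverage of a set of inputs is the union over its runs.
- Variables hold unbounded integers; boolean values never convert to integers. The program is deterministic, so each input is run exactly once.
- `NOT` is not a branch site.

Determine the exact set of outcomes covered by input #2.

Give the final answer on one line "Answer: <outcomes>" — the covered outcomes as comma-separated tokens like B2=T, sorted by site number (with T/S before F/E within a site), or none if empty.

Running input #2 (c=2, w=16), event by event:
  B2->E, B1->T, B3->F, B4->T, B6->T, B9->S, B8->F, B12->E, B11->T
distinct outcomes covered: B1=T, B2=E, B3=F, B4=T, B6=T, B8=F, B9=S, B11=T, B12=E

Answer: B1=T, B2=E, B3=F, B4=T, B6=T, B8=F, B9=S, B11=T, B12=E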